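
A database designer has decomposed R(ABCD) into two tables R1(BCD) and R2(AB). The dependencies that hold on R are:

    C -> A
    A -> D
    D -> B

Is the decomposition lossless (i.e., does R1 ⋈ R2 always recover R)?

No

Common attributes: R1 ∩ R2 = {B}.
No dependency enlarges {B}, so (B)⁺ = {B}.
The closure contains neither all of R1 = {BCD} nor all of R2 = {AB}, so the common attributes are not a superkey of either fragment. The join is lossy.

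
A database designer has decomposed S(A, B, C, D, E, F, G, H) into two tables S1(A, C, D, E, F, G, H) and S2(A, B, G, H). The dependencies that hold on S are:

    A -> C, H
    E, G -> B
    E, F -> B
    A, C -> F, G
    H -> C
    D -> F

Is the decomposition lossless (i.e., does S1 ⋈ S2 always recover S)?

No

Common attributes: S1 ∩ S2 = {A, G, H}.
Closure of {A, G, H}: A → C, H applies, adding C; A, C → F, G applies, adding F. So (A, G, H)⁺ = {A, C, F, G, H}.
The closure contains neither all of S1 = {A, C, D, E, F, G, H} nor all of S2 = {A, B, G, H}, so the common attributes are not a superkey of either fragment. The join is lossy.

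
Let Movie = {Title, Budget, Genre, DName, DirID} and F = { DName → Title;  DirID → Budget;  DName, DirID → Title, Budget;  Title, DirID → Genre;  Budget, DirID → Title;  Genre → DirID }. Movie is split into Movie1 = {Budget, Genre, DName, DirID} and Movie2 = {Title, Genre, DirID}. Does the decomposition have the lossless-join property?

Common attributes: Movie1 ∩ Movie2 = {Genre, DirID}.
Closure of {Genre, DirID}: DirID → Budget applies, adding Budget; Budget, DirID → Title applies, adding Title. So (Genre, DirID)⁺ = {Title, Budget, Genre, DirID}.
This closure contains every attribute of Movie2, so Movie1 ∩ Movie2 → Movie2. The join is lossless.

Yes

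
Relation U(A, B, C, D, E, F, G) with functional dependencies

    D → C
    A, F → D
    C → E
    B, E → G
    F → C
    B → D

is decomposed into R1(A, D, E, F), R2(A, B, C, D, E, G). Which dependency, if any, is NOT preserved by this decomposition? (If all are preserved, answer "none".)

Check F → C: no single fragment contains all of {C, F}, and the restricted closure of {F} across the fragments never reaches {C}.
D → C is preserved.
A, F → D is preserved.
C → E is preserved.
B, E → G is preserved.
B → D is preserved.

F → C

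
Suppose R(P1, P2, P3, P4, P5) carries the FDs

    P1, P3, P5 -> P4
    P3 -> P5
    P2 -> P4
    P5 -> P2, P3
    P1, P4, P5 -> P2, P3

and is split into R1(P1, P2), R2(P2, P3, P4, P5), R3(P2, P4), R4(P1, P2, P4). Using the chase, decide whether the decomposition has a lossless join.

Chase test. Columns are P1, P2, P3, P4, P5; row i has aⱼ where attribute j ∈ Ri, else bᵢⱼ.
Initial tableau (one row per fragment):
  row 1: a1 a2 b13 b14 b15
  row 2: b21 a2 a3 a4 a5
  row 3: b31 a2 b33 a4 b35
  row 4: a1 a2 b43 a4 b45
Rows 1 and 2 agree on P2; apply P2→P4 and equate their P4 entries.
No row becomes fully distinguished — the join is lossy.

No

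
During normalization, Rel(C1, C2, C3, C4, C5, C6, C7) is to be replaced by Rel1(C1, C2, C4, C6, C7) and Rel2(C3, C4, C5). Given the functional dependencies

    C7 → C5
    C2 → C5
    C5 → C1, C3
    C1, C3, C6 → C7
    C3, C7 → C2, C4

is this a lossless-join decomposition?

Common attributes: Rel1 ∩ Rel2 = {C4}.
No dependency enlarges {C4}, so (C4)⁺ = {C4}.
The closure contains neither all of Rel1 = {C1, C2, C4, C6, C7} nor all of Rel2 = {C3, C4, C5}, so the common attributes are not a superkey of either fragment. The join is lossy.

No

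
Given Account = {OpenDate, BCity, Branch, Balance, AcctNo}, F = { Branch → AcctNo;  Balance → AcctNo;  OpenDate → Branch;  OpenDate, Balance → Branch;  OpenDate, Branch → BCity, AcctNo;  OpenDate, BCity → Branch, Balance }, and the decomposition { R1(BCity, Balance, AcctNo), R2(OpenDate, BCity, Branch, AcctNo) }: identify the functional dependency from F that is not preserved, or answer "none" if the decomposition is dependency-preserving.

Check OpenDate, BCity → Branch, Balance: no single fragment contains all of {OpenDate, BCity, Branch, Balance}, and the restricted closure of {OpenDate, BCity} across the fragments never reaches {Branch, Balance}.
Branch → AcctNo is preserved.
Balance → AcctNo is preserved.
OpenDate → Branch is preserved.
OpenDate, Balance → Branch is preserved.
OpenDate, Branch → BCity, AcctNo is preserved.

OpenDate, BCity → Branch, Balance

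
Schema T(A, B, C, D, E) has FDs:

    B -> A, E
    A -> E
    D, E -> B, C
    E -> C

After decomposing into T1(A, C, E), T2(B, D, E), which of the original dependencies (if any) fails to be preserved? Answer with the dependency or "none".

B -> A, E

Check B → A, E: no single fragment contains all of {A, B, E}, and the restricted closure of {B} across the fragments never reaches {A, E}.
A → E is preserved.
D, E → B, C is preserved.
E → C is preserved.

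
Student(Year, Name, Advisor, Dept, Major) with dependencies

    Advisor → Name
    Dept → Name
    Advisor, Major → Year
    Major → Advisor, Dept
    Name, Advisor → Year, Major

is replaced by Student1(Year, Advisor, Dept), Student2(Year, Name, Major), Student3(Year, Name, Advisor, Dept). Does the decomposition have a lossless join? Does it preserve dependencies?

lossy and not dependency-preserving

Lossless test (chase): Rows 1 and 3 agree on Advisor; apply Advisor→Name and equate their Name entries. Rows 1 and 3 agree on Name, Advisor; apply Name, Advisor→Year, Major and equate their Year, Major entries. No row becomes fully distinguished — the join is lossy.
Dependency preservation: the restricted closure of {Major} across the fragments never reaches {Advisor, Dept}, so Major → Advisor, Dept cannot be enforced without a join — not preserved.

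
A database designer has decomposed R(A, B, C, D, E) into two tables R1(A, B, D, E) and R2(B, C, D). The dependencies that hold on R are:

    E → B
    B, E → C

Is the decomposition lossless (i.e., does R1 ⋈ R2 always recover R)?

Common attributes: R1 ∩ R2 = {B, D}.
No dependency enlarges {B, D}, so (B, D)⁺ = {B, D}.
The closure contains neither all of R1 = {A, B, D, E} nor all of R2 = {B, C, D}, so the common attributes are not a superkey of either fragment. The join is lossy.

No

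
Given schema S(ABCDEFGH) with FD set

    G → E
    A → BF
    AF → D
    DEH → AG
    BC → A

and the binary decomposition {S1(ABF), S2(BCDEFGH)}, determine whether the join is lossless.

No

Common attributes: S1 ∩ S2 = {BF}.
No dependency enlarges {BF}, so (BF)⁺ = {BF}.
The closure contains neither all of S1 = {ABF} nor all of S2 = {BCDEFGH}, so the common attributes are not a superkey of either fragment. The join is lossy.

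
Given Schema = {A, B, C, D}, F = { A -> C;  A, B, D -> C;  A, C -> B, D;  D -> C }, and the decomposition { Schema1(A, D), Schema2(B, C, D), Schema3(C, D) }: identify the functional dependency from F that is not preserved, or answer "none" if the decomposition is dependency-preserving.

Check A, C → B, D: no single fragment contains all of {A, B, C, D}, and the restricted closure of {A, C} across the fragments never reaches {B, D}.
A → C is preserved.
A, B, D → C is preserved.
D → C is preserved.

A, C -> B, D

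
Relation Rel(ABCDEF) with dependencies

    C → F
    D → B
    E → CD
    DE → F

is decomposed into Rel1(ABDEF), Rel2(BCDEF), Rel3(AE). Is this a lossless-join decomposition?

Chase test. Columns are ABCDEF; row i has aⱼ where attribute j ∈ Reli, else bᵢⱼ.
Initial tableau (one row per fragment):
  row 1: a1 a2 b13 a4 a5 a6
  row 2: b21 a2 a3 a4 a5 a6
  row 3: a1 b32 b33 b34 a5 b36
Rows 1 and 2 agree on E; apply E→CD and equate their CD entries.
Rows 1 and 3 agree on E; apply E→CD and equate their CD entries.
Rows 1 and 3 agree on DE; apply DE→F and equate their F entries.
Rows 1 and 3 agree on D; apply D→B and equate their B entries.
Row 1 is now all distinguished symbols — the join is lossless.

Yes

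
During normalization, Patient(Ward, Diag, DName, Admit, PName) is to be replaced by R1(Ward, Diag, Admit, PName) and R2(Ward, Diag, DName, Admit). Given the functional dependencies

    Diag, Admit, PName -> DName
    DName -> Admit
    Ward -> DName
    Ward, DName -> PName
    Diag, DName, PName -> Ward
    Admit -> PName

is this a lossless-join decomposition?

Yes

Common attributes: R1 ∩ R2 = {Ward, Diag, Admit}.
Closure of {Ward, Diag, Admit}: Ward → DName applies, adding DName; Ward, DName → PName applies, adding PName. So (Ward, Diag, Admit)⁺ = {Ward, Diag, DName, Admit, PName}.
This closure contains every attribute of R1, so R1 ∩ R2 → R1. The join is lossless.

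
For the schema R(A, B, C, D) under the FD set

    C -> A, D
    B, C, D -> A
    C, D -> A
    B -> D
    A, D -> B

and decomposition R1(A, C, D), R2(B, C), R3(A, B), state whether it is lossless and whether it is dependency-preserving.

Lossless test (chase): Rows 1 and 2 agree on C; apply C→A, D and equate their A, D entries. Rows 2 and 3 agree on B; apply B→D and equate their D entries. Rows 1 and 2 agree on A, D; apply A, D→B and equate their B entries. Row 1 is now all distinguished symbols — the join is lossless.
Dependency preservation: the restricted closure of {B} across the fragments never reaches {D}, so B → D cannot be enforced without a join — not preserved.

lossless but not dependency-preserving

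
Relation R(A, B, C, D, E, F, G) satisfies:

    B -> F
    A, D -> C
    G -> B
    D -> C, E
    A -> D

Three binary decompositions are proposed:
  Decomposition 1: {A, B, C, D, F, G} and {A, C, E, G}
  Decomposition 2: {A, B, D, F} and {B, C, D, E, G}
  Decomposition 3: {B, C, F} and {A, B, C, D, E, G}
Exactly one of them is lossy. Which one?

Decomposition 2

Decomposition 1: common = {A, C, G}, closure = {A, B, C, D, E, F, G} → lossless.
Decomposition 2: common = {B, D}, closure = {B, C, D, E, F} → lossy.
Decomposition 3: common = {B, C}, closure = {B, C, F} → lossless.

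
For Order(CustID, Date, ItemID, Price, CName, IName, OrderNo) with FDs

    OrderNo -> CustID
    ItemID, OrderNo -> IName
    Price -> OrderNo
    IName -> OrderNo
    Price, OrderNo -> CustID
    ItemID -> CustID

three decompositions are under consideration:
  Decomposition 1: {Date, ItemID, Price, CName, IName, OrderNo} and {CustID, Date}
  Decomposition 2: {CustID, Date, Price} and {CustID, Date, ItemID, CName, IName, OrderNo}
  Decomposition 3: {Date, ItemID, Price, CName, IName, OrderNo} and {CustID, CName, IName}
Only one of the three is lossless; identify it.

Decomposition 1: common = {Date}, closure = {Date} → lossy.
Decomposition 2: common = {CustID, Date}, closure = {CustID, Date} → lossy.
Decomposition 3: common = {CName, IName}, closure = {CustID, CName, IName, OrderNo} → lossless.

Decomposition 3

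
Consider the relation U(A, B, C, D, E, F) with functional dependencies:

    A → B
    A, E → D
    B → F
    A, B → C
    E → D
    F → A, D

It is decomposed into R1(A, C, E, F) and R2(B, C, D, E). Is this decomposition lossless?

No

Common attributes: R1 ∩ R2 = {C, E}.
Closure of {C, E}: E → D applies, adding D. So (C, E)⁺ = {C, D, E}.
The closure contains neither all of R1 = {A, C, E, F} nor all of R2 = {B, C, D, E}, so the common attributes are not a superkey of either fragment. The join is lossy.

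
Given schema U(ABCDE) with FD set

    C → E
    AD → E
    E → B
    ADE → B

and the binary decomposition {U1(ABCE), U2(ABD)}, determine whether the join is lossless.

Common attributes: U1 ∩ U2 = {AB}.
No dependency enlarges {AB}, so (AB)⁺ = {AB}.
The closure contains neither all of U1 = {ABCE} nor all of U2 = {ABD}, so the common attributes are not a superkey of either fragment. The join is lossy.

No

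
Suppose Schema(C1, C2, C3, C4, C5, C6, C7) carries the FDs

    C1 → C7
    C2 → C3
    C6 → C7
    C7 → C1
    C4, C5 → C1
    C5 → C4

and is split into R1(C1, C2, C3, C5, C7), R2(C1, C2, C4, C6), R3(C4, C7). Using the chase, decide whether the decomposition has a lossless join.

Chase test. Columns are C1, C2, C3, C4, C5, C6, C7; row i has aⱼ where attribute j ∈ Ri, else bᵢⱼ.
Initial tableau (one row per fragment):
  row 1: a1 a2 a3 b14 a5 b16 a7
  row 2: a1 a2 b23 a4 b25 a6 b27
  row 3: b31 b32 b33 a4 b35 b36 a7
Rows 1 and 2 agree on C1; apply C1→C7 and equate their C7 entries.
Rows 1 and 2 agree on C2; apply C2→C3 and equate their C3 entries.
Rows 1 and 3 agree on C7; apply C7→C1 and equate their C1 entries.
No row becomes fully distinguished — the join is lossy.

No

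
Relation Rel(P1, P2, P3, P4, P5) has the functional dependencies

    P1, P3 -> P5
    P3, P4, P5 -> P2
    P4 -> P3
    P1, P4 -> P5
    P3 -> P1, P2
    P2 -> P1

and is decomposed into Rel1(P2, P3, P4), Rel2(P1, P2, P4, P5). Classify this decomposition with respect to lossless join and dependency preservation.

lossless but not dependency-preserving

Lossless test: (P2, P4)⁺ = {P1, P2, P3, P4, P5}, which contains all of one fragment — lossless.
Dependency preservation: the restricted closure of {P1, P3} across the fragments never reaches {P5}, so P1, P3 → P5 cannot be enforced without a join — not preserved.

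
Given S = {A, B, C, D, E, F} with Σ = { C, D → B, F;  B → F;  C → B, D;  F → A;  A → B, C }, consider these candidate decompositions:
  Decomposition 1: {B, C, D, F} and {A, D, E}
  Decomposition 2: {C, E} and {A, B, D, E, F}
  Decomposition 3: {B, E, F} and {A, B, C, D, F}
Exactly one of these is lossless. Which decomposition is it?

Decomposition 3

Decomposition 1: common = {D}, closure = {D} → lossy.
Decomposition 2: common = {E}, closure = {E} → lossy.
Decomposition 3: common = {B, F}, closure = {A, B, C, D, F} → lossless.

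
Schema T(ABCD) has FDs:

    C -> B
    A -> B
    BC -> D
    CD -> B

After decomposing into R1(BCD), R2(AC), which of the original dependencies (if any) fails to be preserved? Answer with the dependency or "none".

A -> B

Check A → B: no single fragment contains all of {AB}, and the restricted closure of {A} across the fragments never reaches {B}.
C → B is preserved.
BC → D is preserved.
CD → B is preserved.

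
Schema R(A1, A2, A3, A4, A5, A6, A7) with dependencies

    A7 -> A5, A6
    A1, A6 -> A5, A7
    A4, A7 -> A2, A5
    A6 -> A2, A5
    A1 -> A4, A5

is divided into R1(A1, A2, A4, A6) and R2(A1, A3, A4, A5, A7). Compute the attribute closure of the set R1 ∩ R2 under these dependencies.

R1 ∩ R2 = {A1, A4}.
A1 → A4, A5 applies, adding A5
Closure: {A1, A4, A5}.

A1, A4, A5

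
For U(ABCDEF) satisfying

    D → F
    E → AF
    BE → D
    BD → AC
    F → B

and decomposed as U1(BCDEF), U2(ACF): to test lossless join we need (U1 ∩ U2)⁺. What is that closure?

U1 ∩ U2 = {CF}.
F → B applies, adding B
Closure: {BCF}.

BCF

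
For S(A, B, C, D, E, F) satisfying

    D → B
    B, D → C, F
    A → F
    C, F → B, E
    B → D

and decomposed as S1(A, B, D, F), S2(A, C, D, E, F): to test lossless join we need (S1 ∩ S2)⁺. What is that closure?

S1 ∩ S2 = {A, D, F}.
D → B applies, adding B
B, D → C, F applies, adding C
C, F → B, E applies, adding E
Closure: {A, B, C, D, E, F}.

A, B, C, D, E, F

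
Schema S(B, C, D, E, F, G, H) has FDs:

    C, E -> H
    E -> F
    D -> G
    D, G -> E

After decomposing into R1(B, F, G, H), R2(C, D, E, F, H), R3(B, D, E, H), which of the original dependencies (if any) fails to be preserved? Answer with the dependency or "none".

D -> G

Check D → G: no single fragment contains all of {D, G}, and the restricted closure of {D} across the fragments never reaches {G}.
C, E → H is preserved.
E → F is preserved.
D, G → E is preserved.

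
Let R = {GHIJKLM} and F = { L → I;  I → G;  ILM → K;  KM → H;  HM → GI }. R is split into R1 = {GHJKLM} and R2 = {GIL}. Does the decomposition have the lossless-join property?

Yes

Common attributes: R1 ∩ R2 = {GL}.
Closure of {GL}: L → I applies, adding I. So (GL)⁺ = {GIL}.
This closure contains every attribute of R2, so R1 ∩ R2 → R2. The join is lossless.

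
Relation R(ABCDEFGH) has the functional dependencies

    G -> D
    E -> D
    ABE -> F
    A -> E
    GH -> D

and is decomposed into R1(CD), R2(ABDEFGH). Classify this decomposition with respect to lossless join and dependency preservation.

lossy but dependency-preserving

Lossless test: (D)⁺ = {D}, which is a superkey of neither fragment — lossy.
Dependency preservation: every FD's attributes lie within a single fragment, so each can be enforced locally — preserved.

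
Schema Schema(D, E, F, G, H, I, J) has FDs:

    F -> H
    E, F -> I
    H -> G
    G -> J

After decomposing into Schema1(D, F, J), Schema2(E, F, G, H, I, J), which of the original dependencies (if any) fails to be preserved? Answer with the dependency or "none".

F → H lies within Schema2.
E, F → I lies within Schema2.
H → G lies within Schema2.
G → J lies within Schema2.
Every dependency is enforceable on the fragments, so the decomposition is dependency-preserving.

none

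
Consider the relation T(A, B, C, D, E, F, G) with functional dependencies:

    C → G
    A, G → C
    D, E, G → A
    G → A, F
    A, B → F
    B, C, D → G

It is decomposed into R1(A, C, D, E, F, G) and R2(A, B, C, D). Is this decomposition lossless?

No

Common attributes: R1 ∩ R2 = {A, C, D}.
Closure of {A, C, D}: C → G applies, adding G; G → A, F applies, adding F. So (A, C, D)⁺ = {A, C, D, F, G}.
The closure contains neither all of R1 = {A, C, D, E, F, G} nor all of R2 = {A, B, C, D}, so the common attributes are not a superkey of either fragment. The join is lossy.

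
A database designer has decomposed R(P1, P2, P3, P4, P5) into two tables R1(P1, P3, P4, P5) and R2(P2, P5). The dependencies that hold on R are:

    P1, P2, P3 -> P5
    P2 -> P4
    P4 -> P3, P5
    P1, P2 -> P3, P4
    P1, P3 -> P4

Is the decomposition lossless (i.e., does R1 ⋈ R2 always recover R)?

Common attributes: R1 ∩ R2 = {P5}.
No dependency enlarges {P5}, so (P5)⁺ = {P5}.
The closure contains neither all of R1 = {P1, P3, P4, P5} nor all of R2 = {P2, P5}, so the common attributes are not a superkey of either fragment. The join is lossy.

No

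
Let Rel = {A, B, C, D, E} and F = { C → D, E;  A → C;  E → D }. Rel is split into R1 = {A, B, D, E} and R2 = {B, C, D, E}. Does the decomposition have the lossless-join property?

Common attributes: R1 ∩ R2 = {B, D, E}.
No dependency enlarges {B, D, E}, so (B, D, E)⁺ = {B, D, E}.
The closure contains neither all of R1 = {A, B, D, E} nor all of R2 = {B, C, D, E}, so the common attributes are not a superkey of either fragment. The join is lossy.

No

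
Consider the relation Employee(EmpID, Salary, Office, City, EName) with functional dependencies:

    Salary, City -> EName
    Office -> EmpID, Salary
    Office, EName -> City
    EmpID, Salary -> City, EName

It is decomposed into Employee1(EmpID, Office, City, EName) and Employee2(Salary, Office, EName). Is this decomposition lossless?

Yes

Common attributes: Employee1 ∩ Employee2 = {Office, EName}.
Closure of {Office, EName}: Office → EmpID, Salary applies, adding EmpID, Salary; Office, EName → City applies, adding City. So (Office, EName)⁺ = {EmpID, Salary, Office, City, EName}.
This closure contains every attribute of Employee1, so Employee1 ∩ Employee2 → Employee1. The join is lossless.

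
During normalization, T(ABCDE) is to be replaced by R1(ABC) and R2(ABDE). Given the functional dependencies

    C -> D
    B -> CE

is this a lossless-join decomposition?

Common attributes: R1 ∩ R2 = {AB}.
Closure of {AB}: B → CE applies, adding CE; C → D applies, adding D. So (AB)⁺ = {ABCDE}.
This closure contains every attribute of R1, so R1 ∩ R2 → R1. The join is lossless.

Yes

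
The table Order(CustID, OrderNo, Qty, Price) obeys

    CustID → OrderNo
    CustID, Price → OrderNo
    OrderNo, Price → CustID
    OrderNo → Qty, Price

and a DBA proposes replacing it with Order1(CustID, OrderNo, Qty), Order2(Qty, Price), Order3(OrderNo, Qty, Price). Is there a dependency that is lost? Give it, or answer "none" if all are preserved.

CustID → OrderNo lies within Order1.
CustID, Price → OrderNo: restricted closure across fragments reaches OrderNo.
OrderNo, Price → CustID: restricted closure across fragments reaches CustID.
OrderNo → Qty, Price lies within Order3.
Every dependency is enforceable on the fragments, so the decomposition is dependency-preserving.

none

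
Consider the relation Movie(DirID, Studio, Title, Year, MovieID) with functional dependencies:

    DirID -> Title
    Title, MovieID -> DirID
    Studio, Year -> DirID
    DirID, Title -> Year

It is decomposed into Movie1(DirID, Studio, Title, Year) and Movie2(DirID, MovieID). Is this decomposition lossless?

No

Common attributes: Movie1 ∩ Movie2 = {DirID}.
Closure of {DirID}: DirID → Title applies, adding Title; DirID, Title → Year applies, adding Year. So (DirID)⁺ = {DirID, Title, Year}.
The closure contains neither all of Movie1 = {DirID, Studio, Title, Year} nor all of Movie2 = {DirID, MovieID}, so the common attributes are not a superkey of either fragment. The join is lossy.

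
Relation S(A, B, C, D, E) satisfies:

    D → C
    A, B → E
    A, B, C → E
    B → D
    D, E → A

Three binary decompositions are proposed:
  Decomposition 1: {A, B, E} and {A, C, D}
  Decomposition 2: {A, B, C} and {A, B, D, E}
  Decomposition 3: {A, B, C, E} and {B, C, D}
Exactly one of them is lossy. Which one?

Decomposition 1

Decomposition 1: common = {A}, closure = {A} → lossy.
Decomposition 2: common = {A, B}, closure = {A, B, C, D, E} → lossless.
Decomposition 3: common = {B, C}, closure = {B, C, D} → lossless.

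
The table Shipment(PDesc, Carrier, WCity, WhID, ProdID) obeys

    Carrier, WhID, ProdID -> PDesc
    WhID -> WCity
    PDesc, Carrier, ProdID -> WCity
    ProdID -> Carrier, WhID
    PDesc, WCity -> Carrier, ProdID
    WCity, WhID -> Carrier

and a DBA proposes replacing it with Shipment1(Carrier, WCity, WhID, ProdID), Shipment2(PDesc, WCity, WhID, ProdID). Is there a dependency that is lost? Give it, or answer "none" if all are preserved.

none

Carrier, WhID, ProdID → PDesc: restricted closure across fragments reaches PDesc.
WhID → WCity lies within Shipment1.
PDesc, Carrier, ProdID → WCity: restricted closure across fragments reaches WCity.
ProdID → Carrier, WhID lies within Shipment1.
PDesc, WCity → Carrier, ProdID: restricted closure across fragments reaches Carrier, ProdID.
WCity, WhID → Carrier lies within Shipment1.
Every dependency is enforceable on the fragments, so the decomposition is dependency-preserving.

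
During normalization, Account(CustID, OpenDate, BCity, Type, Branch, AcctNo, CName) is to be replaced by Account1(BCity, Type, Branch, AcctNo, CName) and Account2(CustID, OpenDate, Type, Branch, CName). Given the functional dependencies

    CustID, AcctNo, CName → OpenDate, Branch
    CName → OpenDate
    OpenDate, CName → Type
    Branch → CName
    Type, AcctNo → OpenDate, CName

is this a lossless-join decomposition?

Common attributes: Account1 ∩ Account2 = {Type, Branch, CName}.
Closure of {Type, Branch, CName}: CName → OpenDate applies, adding OpenDate. So (Type, Branch, CName)⁺ = {OpenDate, Type, Branch, CName}.
The closure contains neither all of Account1 = {BCity, Type, Branch, AcctNo, CName} nor all of Account2 = {CustID, OpenDate, Type, Branch, CName}, so the common attributes are not a superkey of either fragment. The join is lossy.

No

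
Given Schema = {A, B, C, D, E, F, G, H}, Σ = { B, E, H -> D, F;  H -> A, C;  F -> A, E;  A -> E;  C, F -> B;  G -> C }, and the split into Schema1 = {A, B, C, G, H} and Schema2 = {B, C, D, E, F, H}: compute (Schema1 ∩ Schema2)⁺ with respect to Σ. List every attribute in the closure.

A, B, C, D, E, F, H

Schema1 ∩ Schema2 = {B, C, H}.
H → A, C applies, adding A
A → E applies, adding E
B, E, H → D, F applies, adding D, F
Closure: {A, B, C, D, E, F, H}.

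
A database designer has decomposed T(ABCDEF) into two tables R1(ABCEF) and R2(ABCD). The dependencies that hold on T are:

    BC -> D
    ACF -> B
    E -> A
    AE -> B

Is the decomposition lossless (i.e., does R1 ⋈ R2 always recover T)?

Yes

Common attributes: R1 ∩ R2 = {ABC}.
Closure of {ABC}: BC → D applies, adding D. So (ABC)⁺ = {ABCD}.
This closure contains every attribute of R2, so R1 ∩ R2 → R2. The join is lossless.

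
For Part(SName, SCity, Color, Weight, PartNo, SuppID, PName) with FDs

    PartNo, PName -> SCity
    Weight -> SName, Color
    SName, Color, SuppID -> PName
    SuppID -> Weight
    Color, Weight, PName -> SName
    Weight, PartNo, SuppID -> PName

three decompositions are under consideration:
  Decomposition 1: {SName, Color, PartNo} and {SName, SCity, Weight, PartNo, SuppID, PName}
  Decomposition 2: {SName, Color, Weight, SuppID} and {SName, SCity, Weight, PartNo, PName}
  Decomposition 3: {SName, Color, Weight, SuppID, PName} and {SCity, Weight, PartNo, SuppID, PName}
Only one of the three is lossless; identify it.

Decomposition 3

Decomposition 1: common = {SName, PartNo}, closure = {SName, PartNo} → lossy.
Decomposition 2: common = {SName, Weight}, closure = {SName, Color, Weight} → lossy.
Decomposition 3: common = {Weight, SuppID, PName}, closure = {SName, Color, Weight, SuppID, PName} → lossless.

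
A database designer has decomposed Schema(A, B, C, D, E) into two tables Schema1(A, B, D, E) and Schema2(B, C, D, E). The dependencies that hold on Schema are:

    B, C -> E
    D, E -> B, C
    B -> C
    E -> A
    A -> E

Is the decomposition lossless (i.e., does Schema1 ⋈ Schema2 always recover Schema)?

Yes

Common attributes: Schema1 ∩ Schema2 = {B, D, E}.
Closure of {B, D, E}: D, E → B, C applies, adding C; E → A applies, adding A. So (B, D, E)⁺ = {A, B, C, D, E}.
This closure contains every attribute of Schema1, so Schema1 ∩ Schema2 → Schema1. The join is lossless.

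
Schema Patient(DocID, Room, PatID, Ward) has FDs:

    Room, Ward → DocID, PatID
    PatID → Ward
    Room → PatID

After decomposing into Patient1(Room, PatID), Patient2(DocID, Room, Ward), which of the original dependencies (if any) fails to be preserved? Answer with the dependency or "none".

Check PatID → Ward: no single fragment contains all of {PatID, Ward}, and the restricted closure of {PatID} across the fragments never reaches {Ward}.
Room, Ward → DocID, PatID is preserved.
Room → PatID is preserved.

PatID → Ward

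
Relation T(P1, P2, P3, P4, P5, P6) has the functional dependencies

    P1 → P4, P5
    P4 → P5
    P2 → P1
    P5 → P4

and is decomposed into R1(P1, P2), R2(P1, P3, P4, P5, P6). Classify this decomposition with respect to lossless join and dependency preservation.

lossy but dependency-preserving

Lossless test: (P1)⁺ = {P1, P4, P5}, which is a superkey of neither fragment — lossy.
Dependency preservation: every FD's attributes lie within a single fragment, so each can be enforced locally — preserved.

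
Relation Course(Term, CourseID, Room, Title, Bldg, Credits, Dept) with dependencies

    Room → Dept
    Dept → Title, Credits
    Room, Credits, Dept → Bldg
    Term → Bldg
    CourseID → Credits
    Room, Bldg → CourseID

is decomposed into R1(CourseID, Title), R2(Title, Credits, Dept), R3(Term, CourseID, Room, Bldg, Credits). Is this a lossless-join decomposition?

Chase test. Columns are Term, CourseID, Room, Title, Bldg, Credits, Dept; row i has aⱼ where attribute j ∈ Ri, else bᵢⱼ.
Initial tableau (one row per fragment):
  row 1: b11 a2 b13 a4 b15 b16 b17
  row 2: b21 b22 b23 a4 b25 a6 a7
  row 3: a1 a2 a3 b34 a5 a6 b37
Rows 1 and 3 agree on CourseID; apply CourseID→Credits and equate their Credits entries.
No row becomes fully distinguished — the join is lossy.

No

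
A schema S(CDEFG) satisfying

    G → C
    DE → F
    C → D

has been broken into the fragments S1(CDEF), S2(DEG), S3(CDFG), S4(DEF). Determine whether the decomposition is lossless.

Yes

Chase test. Columns are CDEFG; row i has aⱼ where attribute j ∈ Si, else bᵢⱼ.
Initial tableau (one row per fragment):
  row 1: a1 a2 a3 a4 b15
  row 2: b21 a2 a3 b24 a5
  row 3: a1 a2 b33 a4 a5
  row 4: b41 a2 a3 a4 b45
Rows 2 and 3 agree on G; apply G→C and equate their C entries.
Rows 1 and 2 agree on DE; apply DE→F and equate their F entries.
Row 2 is now all distinguished symbols — the join is lossless.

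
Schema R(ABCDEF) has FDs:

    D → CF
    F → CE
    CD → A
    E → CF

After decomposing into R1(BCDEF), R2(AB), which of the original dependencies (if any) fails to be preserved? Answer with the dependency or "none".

CD → A

Check CD → A: no single fragment contains all of {ACD}, and the restricted closure of {CD} across the fragments never reaches {A}.
D → CF is preserved.
F → CE is preserved.
E → CF is preserved.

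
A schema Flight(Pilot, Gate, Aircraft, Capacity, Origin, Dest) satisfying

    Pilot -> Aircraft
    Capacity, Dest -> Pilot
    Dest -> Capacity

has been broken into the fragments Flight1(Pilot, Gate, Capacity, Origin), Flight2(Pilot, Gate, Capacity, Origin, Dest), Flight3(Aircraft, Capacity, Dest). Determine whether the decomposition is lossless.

Chase test. Columns are Pilot, Gate, Aircraft, Capacity, Origin, Dest; row i has aⱼ where attribute j ∈ Flighti, else bᵢⱼ.
Initial tableau (one row per fragment):
  row 1: a1 a2 b13 a4 a5 b16
  row 2: a1 a2 b23 a4 a5 a6
  row 3: b31 b32 a3 a4 b35 a6
Rows 1 and 2 agree on Pilot; apply Pilot→Aircraft and equate their Aircraft entries.
Rows 2 and 3 agree on Capacity, Dest; apply Capacity, Dest→Pilot and equate their Pilot entries.
Rows 1 and 3 agree on Pilot; apply Pilot→Aircraft and equate their Aircraft entries.
Row 2 is now all distinguished symbols — the join is lossless.

Yes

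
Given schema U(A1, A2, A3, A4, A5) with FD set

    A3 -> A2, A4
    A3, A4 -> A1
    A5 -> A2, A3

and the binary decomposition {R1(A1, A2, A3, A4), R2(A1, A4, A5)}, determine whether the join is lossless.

Common attributes: R1 ∩ R2 = {A1, A4}.
No dependency enlarges {A1, A4}, so (A1, A4)⁺ = {A1, A4}.
The closure contains neither all of R1 = {A1, A2, A3, A4} nor all of R2 = {A1, A4, A5}, so the common attributes are not a superkey of either fragment. The join is lossy.

No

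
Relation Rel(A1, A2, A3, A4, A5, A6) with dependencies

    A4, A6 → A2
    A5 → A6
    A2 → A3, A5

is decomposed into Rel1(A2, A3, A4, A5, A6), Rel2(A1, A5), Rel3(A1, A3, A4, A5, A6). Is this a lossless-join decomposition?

Chase test. Columns are A1, A2, A3, A4, A5, A6; row i has aⱼ where attribute j ∈ Reli, else bᵢⱼ.
Initial tableau (one row per fragment):
  row 1: b11 a2 a3 a4 a5 a6
  row 2: a1 b22 b23 b24 a5 b26
  row 3: a1 b32 a3 a4 a5 a6
Rows 1 and 3 agree on A4, A6; apply A4, A6→A2 and equate their A2 entries.
Rows 1 and 2 agree on A5; apply A5→A6 and equate their A6 entries.
Row 3 is now all distinguished symbols — the join is lossless.

Yes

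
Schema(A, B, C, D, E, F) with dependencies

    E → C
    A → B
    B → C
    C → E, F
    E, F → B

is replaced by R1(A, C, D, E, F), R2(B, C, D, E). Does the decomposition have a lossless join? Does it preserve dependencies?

lossless and dependency-preserving

Lossless test: (C, D, E)⁺ = {B, C, D, E, F}, which contains all of one fragment — lossless.
Dependency preservation: A → B; E, F → B are not contained in any single fragment, but the restricted closure of each left-hand side across the fragments still reaches the right-hand side; the remaining FDs each lie inside some fragment. All dependencies are preserved.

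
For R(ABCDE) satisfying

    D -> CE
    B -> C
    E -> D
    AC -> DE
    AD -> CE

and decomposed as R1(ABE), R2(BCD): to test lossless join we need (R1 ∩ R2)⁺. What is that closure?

R1 ∩ R2 = {B}.
B → C applies, adding C
Closure: {BC}.

BC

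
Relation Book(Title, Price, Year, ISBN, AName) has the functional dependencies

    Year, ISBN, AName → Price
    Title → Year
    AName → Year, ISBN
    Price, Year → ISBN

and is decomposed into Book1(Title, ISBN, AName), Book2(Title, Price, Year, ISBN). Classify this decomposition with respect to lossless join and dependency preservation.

Lossless test: (Title, ISBN)⁺ = {Title, Year, ISBN}, which is a superkey of neither fragment — lossy.
Dependency preservation: the restricted closure of {Year, ISBN, AName} across the fragments never reaches {Price}, so Year, ISBN, AName → Price cannot be enforced without a join — not preserved.

lossy and not dependency-preserving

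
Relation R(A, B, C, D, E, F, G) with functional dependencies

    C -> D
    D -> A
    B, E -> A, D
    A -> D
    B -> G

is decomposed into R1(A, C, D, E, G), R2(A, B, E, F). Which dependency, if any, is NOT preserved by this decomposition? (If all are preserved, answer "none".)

Check B → G: no single fragment contains all of {B, G}, and the restricted closure of {B} across the fragments never reaches {G}.
C → D is preserved.
D → A is preserved.
B, E → A, D is preserved.
A → D is preserved.

B -> G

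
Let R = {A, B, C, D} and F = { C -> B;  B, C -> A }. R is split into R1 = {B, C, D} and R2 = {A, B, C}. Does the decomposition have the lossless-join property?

Yes

Common attributes: R1 ∩ R2 = {B, C}.
Closure of {B, C}: B, C → A applies, adding A. So (B, C)⁺ = {A, B, C}.
This closure contains every attribute of R2, so R1 ∩ R2 → R2. The join is lossless.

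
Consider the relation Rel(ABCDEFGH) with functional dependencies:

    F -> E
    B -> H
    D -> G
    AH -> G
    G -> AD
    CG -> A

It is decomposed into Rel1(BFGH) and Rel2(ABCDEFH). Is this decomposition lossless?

Common attributes: Rel1 ∩ Rel2 = {BFH}.
Closure of {BFH}: F → E applies, adding E. So (BFH)⁺ = {BEFH}.
The closure contains neither all of Rel1 = {BFGH} nor all of Rel2 = {ABCDEFH}, so the common attributes are not a superkey of either fragment. The join is lossy.

No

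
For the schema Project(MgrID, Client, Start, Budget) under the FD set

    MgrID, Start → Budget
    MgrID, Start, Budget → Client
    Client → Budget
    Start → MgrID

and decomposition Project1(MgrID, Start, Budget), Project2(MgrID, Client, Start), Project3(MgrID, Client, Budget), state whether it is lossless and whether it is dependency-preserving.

lossless and dependency-preserving

Lossless test (chase): Rows 1 and 2 agree on MgrID, Start; apply MgrID, Start→Budget and equate their Budget entries. Rows 1 and 2 agree on MgrID, Start, Budget; apply MgrID, Start, Budget→Client and equate their Client entries. Row 1 is now all distinguished symbols — the join is lossless.
Dependency preservation: MgrID, Start, Budget → Client is not contained in any single fragment, but the restricted closure of its left-hand side across the fragments still reaches the right-hand side; the remaining FDs each lie inside some fragment. All dependencies are preserved.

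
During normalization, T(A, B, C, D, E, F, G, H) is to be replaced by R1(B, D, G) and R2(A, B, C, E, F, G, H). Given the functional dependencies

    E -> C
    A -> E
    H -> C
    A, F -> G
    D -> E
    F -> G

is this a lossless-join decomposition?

No

Common attributes: R1 ∩ R2 = {B, G}.
No dependency enlarges {B, G}, so (B, G)⁺ = {B, G}.
The closure contains neither all of R1 = {B, D, G} nor all of R2 = {A, B, C, E, F, G, H}, so the common attributes are not a superkey of either fragment. The join is lossy.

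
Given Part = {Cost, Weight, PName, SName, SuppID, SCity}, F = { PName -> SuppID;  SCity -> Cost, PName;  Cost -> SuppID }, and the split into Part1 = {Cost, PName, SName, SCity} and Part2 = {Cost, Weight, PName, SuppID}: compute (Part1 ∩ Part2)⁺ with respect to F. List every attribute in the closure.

Cost, PName, SuppID

Part1 ∩ Part2 = {Cost, PName}.
PName → SuppID applies, adding SuppID
Closure: {Cost, PName, SuppID}.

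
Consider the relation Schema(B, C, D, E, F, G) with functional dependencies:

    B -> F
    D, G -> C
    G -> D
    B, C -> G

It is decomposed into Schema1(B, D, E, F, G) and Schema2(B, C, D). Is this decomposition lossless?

No

Common attributes: Schema1 ∩ Schema2 = {B, D}.
Closure of {B, D}: B → F applies, adding F. So (B, D)⁺ = {B, D, F}.
The closure contains neither all of Schema1 = {B, D, E, F, G} nor all of Schema2 = {B, C, D}, so the common attributes are not a superkey of either fragment. The join is lossy.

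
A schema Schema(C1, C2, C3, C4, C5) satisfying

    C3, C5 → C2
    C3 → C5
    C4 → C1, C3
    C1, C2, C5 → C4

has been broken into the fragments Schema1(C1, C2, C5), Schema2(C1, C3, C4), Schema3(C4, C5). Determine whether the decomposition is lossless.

No

Chase test. Columns are C1, C2, C3, C4, C5; row i has aⱼ where attribute j ∈ Schemai, else bᵢⱼ.
Initial tableau (one row per fragment):
  row 1: a1 a2 b13 b14 a5
  row 2: a1 b22 a3 a4 b25
  row 3: b31 b32 b33 a4 a5
Rows 2 and 3 agree on C4; apply C4→C1, C3 and equate their C1, C3 entries.
Rows 2 and 3 agree on C3; apply C3→C5 and equate their C5 entries.
Rows 2 and 3 agree on C3, C5; apply C3, C5→C2 and equate their C2 entries.
No row becomes fully distinguished — the join is lossy.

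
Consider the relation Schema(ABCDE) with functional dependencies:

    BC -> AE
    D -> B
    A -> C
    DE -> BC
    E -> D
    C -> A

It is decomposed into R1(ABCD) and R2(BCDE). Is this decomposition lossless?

Common attributes: R1 ∩ R2 = {BCD}.
Closure of {BCD}: BC → AE applies, adding AE. So (BCD)⁺ = {ABCDE}.
This closure contains every attribute of R1, so R1 ∩ R2 → R1. The join is lossless.

Yes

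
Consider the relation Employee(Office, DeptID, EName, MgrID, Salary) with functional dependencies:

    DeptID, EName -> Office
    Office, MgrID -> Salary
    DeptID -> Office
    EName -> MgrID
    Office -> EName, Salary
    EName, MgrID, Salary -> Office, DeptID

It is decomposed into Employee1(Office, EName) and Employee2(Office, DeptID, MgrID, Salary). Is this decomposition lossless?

Yes

Common attributes: Employee1 ∩ Employee2 = {Office}.
Closure of {Office}: Office → EName, Salary applies, adding EName, Salary; EName → MgrID applies, adding MgrID; EName, MgrID, Salary → Office, DeptID applies, adding DeptID. So (Office)⁺ = {Office, DeptID, EName, MgrID, Salary}.
This closure contains every attribute of Employee1, so Employee1 ∩ Employee2 → Employee1. The join is lossless.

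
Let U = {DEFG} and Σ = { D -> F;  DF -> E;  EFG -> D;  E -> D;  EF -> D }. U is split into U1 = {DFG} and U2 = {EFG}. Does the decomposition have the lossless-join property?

No

Common attributes: U1 ∩ U2 = {FG}.
No dependency enlarges {FG}, so (FG)⁺ = {FG}.
The closure contains neither all of U1 = {DFG} nor all of U2 = {EFG}, so the common attributes are not a superkey of either fragment. The join is lossy.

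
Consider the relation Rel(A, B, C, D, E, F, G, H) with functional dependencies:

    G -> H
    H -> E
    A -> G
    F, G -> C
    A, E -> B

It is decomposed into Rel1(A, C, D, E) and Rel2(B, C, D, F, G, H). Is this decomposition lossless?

Common attributes: Rel1 ∩ Rel2 = {C, D}.
No dependency enlarges {C, D}, so (C, D)⁺ = {C, D}.
The closure contains neither all of Rel1 = {A, C, D, E} nor all of Rel2 = {B, C, D, F, G, H}, so the common attributes are not a superkey of either fragment. The join is lossy.

No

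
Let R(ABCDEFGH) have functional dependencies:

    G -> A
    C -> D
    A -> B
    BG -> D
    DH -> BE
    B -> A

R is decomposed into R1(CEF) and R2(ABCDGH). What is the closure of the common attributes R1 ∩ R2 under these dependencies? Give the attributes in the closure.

R1 ∩ R2 = {C}.
C → D applies, adding D
Closure: {CD}.

CD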